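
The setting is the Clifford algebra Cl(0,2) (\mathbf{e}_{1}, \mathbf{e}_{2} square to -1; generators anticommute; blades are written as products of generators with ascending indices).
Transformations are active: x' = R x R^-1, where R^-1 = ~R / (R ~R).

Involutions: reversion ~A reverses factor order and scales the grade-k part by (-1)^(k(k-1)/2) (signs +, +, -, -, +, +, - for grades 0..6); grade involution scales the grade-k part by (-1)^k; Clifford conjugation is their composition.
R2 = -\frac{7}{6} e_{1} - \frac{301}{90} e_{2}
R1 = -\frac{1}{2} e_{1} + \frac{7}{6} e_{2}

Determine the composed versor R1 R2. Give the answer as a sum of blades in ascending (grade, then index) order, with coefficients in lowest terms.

Distribute over the terms of R1 (each basis-blade product reordered to ascending indices, repeated generators contracted through their squares):
(-\frac{1}{2} e_{1}) R2 = -\frac{7}{12} + \frac{301}{180} e_{1} e_{2}
(\frac{7}{6} e_{2}) R2 = \frac{2107}{540} + \frac{49}{36} e_{1} e_{2}
Summing the partial products and collecting blades:
Answer: \frac{448}{135} + \frac{91}{30} e_{1} e_{2}


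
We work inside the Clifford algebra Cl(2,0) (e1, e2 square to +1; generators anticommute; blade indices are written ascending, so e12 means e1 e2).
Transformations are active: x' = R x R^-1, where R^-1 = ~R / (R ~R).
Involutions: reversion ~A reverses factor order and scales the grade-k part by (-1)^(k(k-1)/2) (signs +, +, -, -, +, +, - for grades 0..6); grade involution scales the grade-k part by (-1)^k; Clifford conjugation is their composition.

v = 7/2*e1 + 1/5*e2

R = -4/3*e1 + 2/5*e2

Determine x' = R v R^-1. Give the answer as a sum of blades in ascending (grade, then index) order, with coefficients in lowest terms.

~R = -4/3*e1 + 2/5*e2, and R ~R = 436/225, so R^-1 = ~R / (436/225).
R v = -344/75 - 5/3*e12
Answer: 613/218*e1 - 1141/545*e2


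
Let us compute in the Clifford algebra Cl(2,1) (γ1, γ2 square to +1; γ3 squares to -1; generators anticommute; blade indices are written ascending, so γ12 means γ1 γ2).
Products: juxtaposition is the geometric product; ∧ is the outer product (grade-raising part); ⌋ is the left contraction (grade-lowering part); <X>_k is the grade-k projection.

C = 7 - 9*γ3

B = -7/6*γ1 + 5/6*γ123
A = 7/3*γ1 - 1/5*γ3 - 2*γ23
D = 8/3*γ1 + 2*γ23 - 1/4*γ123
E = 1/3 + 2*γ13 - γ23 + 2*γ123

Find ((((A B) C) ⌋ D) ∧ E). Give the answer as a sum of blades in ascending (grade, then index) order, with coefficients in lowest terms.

step 1: -49/18 - 5/3*γ1 + 1/6*γ12 - 7/30*γ13 + 35/18*γ23 + 7/3*γ123
step 2: -343/18 - 413/30*γ1 + 35/2*γ2 + 49/2*γ3 + 133/6*γ12 + 401/30*γ13 + 245/18*γ23 + 89/6*γ123
step 3: -4751/360 - 11711/216*γ1 + 6281/120*γ2 + 973/24*γ3 + 49/8*γ12 + 35/8*γ13 - 12481/360*γ23 + 343/72*γ123
step 4: -4751/1080 - 11711/648*γ1 + 6281/360*γ2 + 973/72*γ3 + 49/24*γ12 - 8977/360*γ13 + 443/270*γ23 - 13549/180*γ123
Answer: -4751/1080 - 11711/648*γ1 + 6281/360*γ2 + 973/72*γ3 + 49/24*γ12 - 8977/360*γ13 + 443/270*γ23 - 13549/180*γ123


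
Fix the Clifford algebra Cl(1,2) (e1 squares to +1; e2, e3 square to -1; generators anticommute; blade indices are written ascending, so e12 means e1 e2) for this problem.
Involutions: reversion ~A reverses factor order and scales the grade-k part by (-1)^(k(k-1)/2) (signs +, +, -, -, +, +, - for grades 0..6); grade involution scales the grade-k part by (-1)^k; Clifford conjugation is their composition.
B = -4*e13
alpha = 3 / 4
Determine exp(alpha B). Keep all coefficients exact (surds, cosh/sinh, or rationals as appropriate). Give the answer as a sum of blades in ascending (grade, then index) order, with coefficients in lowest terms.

B^2 = (-4)^2*(e13)^2 = 16*(+1) = 16 (a basis 2-blade squares to minus the product of its generators' squares).
B^2 = 16 — hyperbolic case — the even/odd split gives cosh and sinh: l = 4, alpha*l = 3, so exp(alpha B) = cosh(3) + (sinh(3)/4)*B = cosh(3) + (sinh(3)/4)*B.
Answer: cosh(3) - sinh(3)*e13


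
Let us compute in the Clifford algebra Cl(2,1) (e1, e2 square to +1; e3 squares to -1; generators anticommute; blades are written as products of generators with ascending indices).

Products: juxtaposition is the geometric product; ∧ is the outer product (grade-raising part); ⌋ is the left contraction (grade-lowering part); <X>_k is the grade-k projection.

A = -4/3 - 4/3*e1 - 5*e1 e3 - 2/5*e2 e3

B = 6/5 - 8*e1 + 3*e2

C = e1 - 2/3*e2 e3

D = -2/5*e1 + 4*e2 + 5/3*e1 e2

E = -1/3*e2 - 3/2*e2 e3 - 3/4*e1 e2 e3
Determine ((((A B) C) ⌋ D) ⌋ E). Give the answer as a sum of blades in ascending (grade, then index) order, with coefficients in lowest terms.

step 1: 136/15 + 136/15*e1 - 4*e2 - 194/5*e3 - 4*e1 e2 - 6*e1 e3 - 12/25*e2 e3 + 91/5*e1 e2 e3
step 2: 704/75 - 46/15*e1 + 448/15*e2 + 26/3*e3 + 8*e1 e2 + 622/15*e1 e3 + 547/45*e2 e3 - 1468/225*e1 e2 e3
step 3: 2684/25 - 60224/1125*e1 + 7298/225*e2 + 704/45*e1 e2
step 4: -7298/675 - 2684/75*e2 - 923/25*e3 + 3649/150*e1 e3 - 45334/375*e2 e3 - 2013/25*e1 e2 e3
Answer: -7298/675 - 2684/75*e2 - 923/25*e3 + 3649/150*e1 e3 - 45334/375*e2 e3 - 2013/25*e1 e2 e3


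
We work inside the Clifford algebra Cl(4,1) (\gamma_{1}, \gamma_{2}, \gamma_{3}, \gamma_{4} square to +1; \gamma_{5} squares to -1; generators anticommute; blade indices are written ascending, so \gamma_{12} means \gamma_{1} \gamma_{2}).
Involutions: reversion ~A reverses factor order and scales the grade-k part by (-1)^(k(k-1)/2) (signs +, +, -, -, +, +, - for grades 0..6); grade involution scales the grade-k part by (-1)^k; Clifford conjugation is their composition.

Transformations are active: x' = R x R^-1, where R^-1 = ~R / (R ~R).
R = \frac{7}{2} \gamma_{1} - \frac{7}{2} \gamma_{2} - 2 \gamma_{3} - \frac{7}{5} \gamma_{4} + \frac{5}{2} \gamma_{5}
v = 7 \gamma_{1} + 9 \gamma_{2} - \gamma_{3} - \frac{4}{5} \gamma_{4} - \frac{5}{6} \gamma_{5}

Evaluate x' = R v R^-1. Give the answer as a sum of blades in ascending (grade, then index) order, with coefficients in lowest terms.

~R = \frac{7}{2} \gamma_{1} - \frac{7}{2} \gamma_{2} - 2 \gamma_{3} - \frac{7}{5} \gamma_{4} + \frac{5}{2} \gamma_{5}, and R ~R = \frac{2421}{100}, so R^-1 = ~R / (\frac{2421}{100}).
R v = -\frac{539}{300} + 56 \gamma_{12} + \frac{21}{2} \gamma_{13} + 7 \gamma_{14} - \frac{245}{12} \gamma_{15} + \frac{43}{2} \gamma_{23} + \frac{77}{5} \gamma_{24} - \frac{235}{12} \gamma_{25} + \frac{1}{5} \gamma_{34} + \frac{25}{6} \gamma_{35} + \frac{19}{6} \gamma_{45}
Answer: -\frac{54614}{7263} \gamma_{1} - \frac{61594}{7263} \gamma_{2} + \frac{9419}{7263} \gamma_{3} + \frac{36598}{36315} \gamma_{4} + \frac{6715}{14526} \gamma_{5}


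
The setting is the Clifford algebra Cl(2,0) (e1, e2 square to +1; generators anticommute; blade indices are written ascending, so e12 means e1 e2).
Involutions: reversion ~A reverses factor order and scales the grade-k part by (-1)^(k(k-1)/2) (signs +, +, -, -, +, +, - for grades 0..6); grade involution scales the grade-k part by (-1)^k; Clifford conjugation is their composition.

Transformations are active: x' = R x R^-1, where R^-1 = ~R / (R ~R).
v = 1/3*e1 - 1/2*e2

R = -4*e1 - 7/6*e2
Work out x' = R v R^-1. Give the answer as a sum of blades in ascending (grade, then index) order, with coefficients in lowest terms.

~R = -4*e1 - 7/6*e2, and R ~R = 625/36, so R^-1 = ~R / (625/36).
R v = -3/4 + 43/18*e12
Answer: 23/1875*e1 + 751/1250*e2


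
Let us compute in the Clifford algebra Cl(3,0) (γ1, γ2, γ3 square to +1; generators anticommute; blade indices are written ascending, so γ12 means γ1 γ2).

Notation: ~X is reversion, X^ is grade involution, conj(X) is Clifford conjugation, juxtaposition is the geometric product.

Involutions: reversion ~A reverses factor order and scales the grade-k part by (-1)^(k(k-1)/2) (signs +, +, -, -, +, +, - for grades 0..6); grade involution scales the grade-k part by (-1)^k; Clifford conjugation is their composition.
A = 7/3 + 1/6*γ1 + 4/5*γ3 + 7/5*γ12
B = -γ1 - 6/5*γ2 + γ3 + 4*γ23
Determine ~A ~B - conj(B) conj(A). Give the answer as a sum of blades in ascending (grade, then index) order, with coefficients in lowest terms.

first term: 19/30 - 49/75*γ1 - γ2 + 7/3*γ3 - 1/5*γ12 + 197/30*γ13 - 628/75*γ23 - 31/15*γ123
second term: 19/30 + 301/75*γ1 + 23/5*γ2 - 7/3*γ3 + 1/5*γ12 - 197/30*γ13 - 772/75*γ23 + 31/15*γ123
Answer: -14/3*γ1 - 28/5*γ2 + 14/3*γ3 - 2/5*γ12 + 197/15*γ13 + 48/25*γ23 - 62/15*γ123


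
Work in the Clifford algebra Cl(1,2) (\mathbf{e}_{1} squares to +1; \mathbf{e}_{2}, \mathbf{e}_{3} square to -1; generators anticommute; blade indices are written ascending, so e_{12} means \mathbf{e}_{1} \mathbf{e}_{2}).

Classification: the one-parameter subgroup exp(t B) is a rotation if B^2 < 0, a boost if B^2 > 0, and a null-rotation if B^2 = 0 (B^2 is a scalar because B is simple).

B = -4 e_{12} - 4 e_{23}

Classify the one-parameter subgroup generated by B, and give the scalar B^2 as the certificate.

B^2 term by term: the squares give (-4)^2*(e_{12})^2 + (-4)^2*(e_{23})^2 = 16*(+1) + 16*(-1) = 0 (each basis 2-blade squares to minus the product of its generators' squares); cross terms between blades sharing an index anticommute and cancel. So B^2 = 0.
Answer: null-rotation, certificate B^2 = 0. The invariant at work: B^2 = 0 is unchanged by conjugation, hence its sign classifies the subgroup whatever basis B is written in.


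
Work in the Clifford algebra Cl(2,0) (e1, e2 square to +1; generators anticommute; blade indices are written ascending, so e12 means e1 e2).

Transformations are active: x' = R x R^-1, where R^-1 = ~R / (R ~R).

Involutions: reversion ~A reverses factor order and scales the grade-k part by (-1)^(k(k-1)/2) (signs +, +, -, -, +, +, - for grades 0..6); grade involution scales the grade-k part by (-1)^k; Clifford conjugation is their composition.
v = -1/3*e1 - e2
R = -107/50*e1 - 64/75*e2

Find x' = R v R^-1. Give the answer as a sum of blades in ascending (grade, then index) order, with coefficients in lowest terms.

~R = -107/50*e1 - 64/75*e2, and R ~R = 4777/900, so R^-1 = ~R / (4777/900).
R v = 47/30 + 167/90*e12
Answer: -66637/71655*e1 + 11853/23885*e2


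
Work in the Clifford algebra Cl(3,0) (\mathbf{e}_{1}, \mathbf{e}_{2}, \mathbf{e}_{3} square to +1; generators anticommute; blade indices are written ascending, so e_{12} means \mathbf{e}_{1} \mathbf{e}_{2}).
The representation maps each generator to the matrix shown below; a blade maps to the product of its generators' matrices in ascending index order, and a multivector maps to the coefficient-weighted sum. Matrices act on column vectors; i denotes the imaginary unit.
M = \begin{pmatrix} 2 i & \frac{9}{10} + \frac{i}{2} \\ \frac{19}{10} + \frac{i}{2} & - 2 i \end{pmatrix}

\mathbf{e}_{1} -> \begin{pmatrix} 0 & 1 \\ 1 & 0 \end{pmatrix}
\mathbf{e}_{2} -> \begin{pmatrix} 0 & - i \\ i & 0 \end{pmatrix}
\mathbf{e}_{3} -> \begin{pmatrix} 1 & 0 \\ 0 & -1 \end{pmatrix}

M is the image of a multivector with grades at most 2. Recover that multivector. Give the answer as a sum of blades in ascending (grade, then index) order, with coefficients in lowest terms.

Method: 1, rho(e_{1}), rho(e_{2}), rho(e_{3}) form a trace-orthogonal basis of the 2x2 complex matrices (tr(X Y) = 2 if X = Y, else 0), so M = m0*1 + m1*rho(e_{1}) + m2*rho(e_{2}) + m3*rho(e_{3}) with m0 = tr(M)/2 = 0, m1 = tr(M rho(e_{1}))/2 = \frac{7}{5} + \frac{i}{2}, m2 = tr(M rho(e_{2}))/2 = - \frac{i}{2}, m3 = tr(M rho(e_{3}))/2 = 2 i.
Multiplying table entries, the bivector images are rho(e_{12}) = i*rho(e_{3}), rho(e_{13}) = -i*rho(e_{2}), rho(e_{23}) = i*rho(e_{1}); with real blade coefficients the real parts of m0..m3 are the coefficients of 1, e_{1}, e_{2}, e_{3} and the imaginary parts give the bivectors (e_{23}: Im m1, e_{13}: -Im m2, e_{12}: Im m3).
Answer: \frac{7}{5} e_{1} + 2 e_{12} + \frac{1}{2} e_{13} + \frac{1}{2} e_{23}


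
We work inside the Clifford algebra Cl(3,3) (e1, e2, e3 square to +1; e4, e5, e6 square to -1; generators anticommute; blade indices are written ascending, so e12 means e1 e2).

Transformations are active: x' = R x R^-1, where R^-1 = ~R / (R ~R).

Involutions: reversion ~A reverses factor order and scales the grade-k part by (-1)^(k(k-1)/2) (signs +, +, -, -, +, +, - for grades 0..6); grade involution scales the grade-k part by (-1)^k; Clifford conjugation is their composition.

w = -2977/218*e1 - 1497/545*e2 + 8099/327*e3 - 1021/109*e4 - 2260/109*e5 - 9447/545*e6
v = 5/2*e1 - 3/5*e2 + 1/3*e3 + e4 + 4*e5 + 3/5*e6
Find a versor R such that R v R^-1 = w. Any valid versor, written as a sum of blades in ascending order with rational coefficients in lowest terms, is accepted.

Why this works: both vectors square to -383/36, so q(v) = q(w) and R = v + w = -1216/109*e1 - 1824/545*e2 + 2736/109*e3 - 912/109*e4 - 1824/109*e5 - 1824/109*e6 carries v to w — its own direction survives, the complement (v - w)/2 flips.
Answer: -1216/109*e1 - 1824/545*e2 + 2736/109*e3 - 912/109*e4 - 1824/109*e5 - 1824/109*e6


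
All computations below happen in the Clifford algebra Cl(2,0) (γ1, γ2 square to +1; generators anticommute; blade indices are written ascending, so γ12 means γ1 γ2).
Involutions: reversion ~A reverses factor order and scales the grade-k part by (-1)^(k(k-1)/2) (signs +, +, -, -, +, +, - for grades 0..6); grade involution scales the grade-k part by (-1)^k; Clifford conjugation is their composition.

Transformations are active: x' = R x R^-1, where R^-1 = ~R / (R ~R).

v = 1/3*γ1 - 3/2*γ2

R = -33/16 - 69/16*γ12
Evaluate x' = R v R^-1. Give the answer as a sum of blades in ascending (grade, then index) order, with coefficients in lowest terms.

~R = -33/16 + 69/16*γ12, and R ~R = 2925/128, so R^-1 = ~R / (2925/128).
R v = 185/32*γ1 + 145/32*γ2
Answer: -179/130*γ1 + 133/195*γ2


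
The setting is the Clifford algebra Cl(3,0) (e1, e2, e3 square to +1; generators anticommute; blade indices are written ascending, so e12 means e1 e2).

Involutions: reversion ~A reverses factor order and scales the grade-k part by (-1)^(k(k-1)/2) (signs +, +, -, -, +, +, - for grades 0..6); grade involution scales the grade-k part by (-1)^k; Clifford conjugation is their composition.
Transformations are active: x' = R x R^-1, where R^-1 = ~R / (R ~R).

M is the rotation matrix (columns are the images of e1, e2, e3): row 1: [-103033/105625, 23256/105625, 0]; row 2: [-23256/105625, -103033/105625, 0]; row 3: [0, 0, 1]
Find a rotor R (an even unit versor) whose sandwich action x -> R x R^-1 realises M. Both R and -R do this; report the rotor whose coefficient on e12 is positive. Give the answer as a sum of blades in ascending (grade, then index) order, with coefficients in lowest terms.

Method: write R = a + b12*e12 + b13*e13 + b23*e23 with a^2 + b12^2 + b13^2 + b23^2 = 1 (so R^-1 = ~R). Expanding the columns R e_j ~R gives tr M = 4a^2 - 1 and, from the antisymmetric part, M21 - M12 = -4a*b12, M13 - M31 = 4a*b13, M32 - M23 = -4a*b23.
Here tr M = -100441/105625, so a^2 = (1 + tr M)/4 = 1296/105625 and a = ±36/325. Taking a = 36/325: M21 - M12 = -46512/105625, M13 - M31 = 0, M32 - M23 = 0, giving b12 = 323/325, b13 = 0, b23 = 0, i.e. R = 36/325 + 323/325*e12.
Its e12 coefficient is already positive.
Answer: 36/325 + 323/325*e12. Note: both R and -R realise this M (trace -100441/105625); the covering map identifies them, and the e12-coefficient sign is the tie-breaker.


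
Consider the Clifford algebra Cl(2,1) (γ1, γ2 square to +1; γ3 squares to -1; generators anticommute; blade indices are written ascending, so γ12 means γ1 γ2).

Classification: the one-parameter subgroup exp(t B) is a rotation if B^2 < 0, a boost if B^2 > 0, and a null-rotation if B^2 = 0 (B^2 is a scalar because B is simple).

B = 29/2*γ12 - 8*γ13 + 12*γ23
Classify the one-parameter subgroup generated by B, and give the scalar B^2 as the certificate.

B^2 term by term: the squares give (29/2)^2*(γ12)^2 + (-8)^2*(γ13)^2 + (12)^2*(γ23)^2 = 841/4*(-1) + 64*(+1) + 144*(+1) = -9/4 (each basis 2-blade squares to minus the product of its generators' squares); cross terms between blades sharing an index anticommute and cancel. So B^2 = -9/4.
Answer: rotation, certificate B^2 = -9/4. The class reads off the invariant scalar -9/4 directly.


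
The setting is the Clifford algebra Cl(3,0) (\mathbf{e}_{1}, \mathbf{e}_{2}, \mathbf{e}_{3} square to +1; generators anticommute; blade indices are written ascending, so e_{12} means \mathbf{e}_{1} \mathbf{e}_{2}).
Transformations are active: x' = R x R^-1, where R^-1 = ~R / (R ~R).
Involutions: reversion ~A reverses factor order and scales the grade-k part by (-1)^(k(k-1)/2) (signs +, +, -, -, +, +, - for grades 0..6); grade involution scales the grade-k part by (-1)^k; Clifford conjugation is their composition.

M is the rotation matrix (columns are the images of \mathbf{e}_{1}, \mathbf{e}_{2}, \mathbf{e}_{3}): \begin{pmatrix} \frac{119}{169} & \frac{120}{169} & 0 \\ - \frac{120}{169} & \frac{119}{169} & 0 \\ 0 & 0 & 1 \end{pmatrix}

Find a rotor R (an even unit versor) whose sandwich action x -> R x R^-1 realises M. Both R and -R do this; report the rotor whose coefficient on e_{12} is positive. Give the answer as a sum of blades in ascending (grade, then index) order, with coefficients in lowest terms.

Method: write R = a + b12*e_{12} + b13*e_{13} + b23*e_{23} with a^2 + b12^2 + b13^2 + b23^2 = 1 (so R^-1 = ~R). Expanding the columns R e_j ~R gives tr M = 4a^2 - 1 and, from the antisymmetric part, M21 - M12 = -4a*b12, M13 - M31 = 4a*b13, M32 - M23 = -4a*b23.
Here tr M = \frac{407}{169}, so a^2 = (1 + tr M)/4 = \frac{144}{169} and a = ±\frac{12}{13}. Taking a = \frac{12}{13}: M21 - M12 = -\frac{240}{169}, M13 - M31 = 0, M32 - M23 = 0, giving b12 = \frac{5}{13}, b13 = 0, b23 = 0, i.e. R = \frac{12}{13} + \frac{5}{13} e_{12}.
Its e_{12} coefficient is already positive.
Answer: \frac{12}{13} + \frac{5}{13} e_{12}. Sheet selection: the two-to-one cover makes ±R indistinguishable at the matrix level (trace \frac{407}{169}), so uniqueness comes from the required sign on e_{12}.


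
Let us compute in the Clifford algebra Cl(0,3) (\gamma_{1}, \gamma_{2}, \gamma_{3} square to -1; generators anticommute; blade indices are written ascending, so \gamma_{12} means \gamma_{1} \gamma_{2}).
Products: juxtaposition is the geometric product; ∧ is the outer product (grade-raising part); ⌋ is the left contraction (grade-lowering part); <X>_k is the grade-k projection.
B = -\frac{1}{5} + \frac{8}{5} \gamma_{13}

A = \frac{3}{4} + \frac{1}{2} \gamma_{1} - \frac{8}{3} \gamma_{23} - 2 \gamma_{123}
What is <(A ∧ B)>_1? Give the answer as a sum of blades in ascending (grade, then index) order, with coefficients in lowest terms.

step 1: -\frac{3}{20} - \frac{1}{10} \gamma_{1} + \frac{6}{5} \gamma_{13} + \frac{8}{15} \gamma_{23} + \frac{2}{5} \gamma_{123}
step 2: -\frac{1}{10} \gamma_{1}
Answer: -\frac{1}{10} \gamma_{1}


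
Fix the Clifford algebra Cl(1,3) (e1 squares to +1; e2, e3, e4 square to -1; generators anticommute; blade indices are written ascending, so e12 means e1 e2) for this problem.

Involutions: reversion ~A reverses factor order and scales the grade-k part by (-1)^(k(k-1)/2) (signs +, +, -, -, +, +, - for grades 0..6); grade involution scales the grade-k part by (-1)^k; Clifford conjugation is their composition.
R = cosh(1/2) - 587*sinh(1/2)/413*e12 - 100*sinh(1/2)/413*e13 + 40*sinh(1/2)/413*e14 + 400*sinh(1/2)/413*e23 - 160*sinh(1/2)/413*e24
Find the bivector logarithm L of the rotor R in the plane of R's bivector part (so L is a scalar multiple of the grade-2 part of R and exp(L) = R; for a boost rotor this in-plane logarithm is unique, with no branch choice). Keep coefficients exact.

The scalar part of R is cosh(1/2), which determines |rapidity| via cosh; the sign lives in the bivector part, and pairing them (bivector part over sinh of the rapidity = the plane) gives the unique in-plane L = rapidity * plane.
Concretely: cosh(rapidity) = cosh(1/2) gives rapidity = ±1/2, and since rapidity/sinh(rapidity) is even the sign is immaterial: L = (rapidity/sinh(rapidity)) * <R>_2 = (1/(2*sinh(1/2))) * <R>_2.
Answer: -587/826*e12 - 50/413*e13 + 20/413*e14 + 200/413*e23 - 80/413*e24


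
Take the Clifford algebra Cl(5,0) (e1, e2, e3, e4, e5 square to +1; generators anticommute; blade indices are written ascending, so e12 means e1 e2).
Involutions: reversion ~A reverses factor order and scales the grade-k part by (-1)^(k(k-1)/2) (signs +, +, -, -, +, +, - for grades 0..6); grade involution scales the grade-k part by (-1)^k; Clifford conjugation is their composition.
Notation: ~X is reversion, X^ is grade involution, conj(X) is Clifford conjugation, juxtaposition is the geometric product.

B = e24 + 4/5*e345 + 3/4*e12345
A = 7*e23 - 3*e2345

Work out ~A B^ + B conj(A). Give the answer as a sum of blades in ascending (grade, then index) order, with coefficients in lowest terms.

first term: 9/4*e1 - 12/5*e2 + 7*e34 - 3*e35 - 21/4*e145 + 28/5*e245
second term: -9/4*e1 - 12/5*e2 - 7*e34 - 3*e35 + 21/4*e145 + 28/5*e245
Answer: -24/5*e2 - 6*e35 + 56/5*e245


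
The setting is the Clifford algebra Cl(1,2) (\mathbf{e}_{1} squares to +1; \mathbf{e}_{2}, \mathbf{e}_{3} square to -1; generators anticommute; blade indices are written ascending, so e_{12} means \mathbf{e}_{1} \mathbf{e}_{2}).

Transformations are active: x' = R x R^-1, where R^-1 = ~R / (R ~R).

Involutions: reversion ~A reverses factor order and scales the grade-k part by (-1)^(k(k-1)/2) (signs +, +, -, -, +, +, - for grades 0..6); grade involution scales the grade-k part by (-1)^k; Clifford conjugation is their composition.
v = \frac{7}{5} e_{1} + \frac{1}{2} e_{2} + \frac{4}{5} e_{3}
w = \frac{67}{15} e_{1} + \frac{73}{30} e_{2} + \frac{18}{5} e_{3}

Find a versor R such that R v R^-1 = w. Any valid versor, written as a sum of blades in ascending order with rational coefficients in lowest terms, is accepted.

Construction: equal norms (both \frac{107}{100}) license R = v + w = \frac{88}{15} e_{1} + \frac{44}{15} e_{2} + \frac{22}{5} e_{3} — nothing changes along that direction, while (v - w)/2 changes sign, so v maps onto w.
Answer: \frac{88}{15} e_{1} + \frac{44}{15} e_{2} + \frac{22}{5} e_{3}


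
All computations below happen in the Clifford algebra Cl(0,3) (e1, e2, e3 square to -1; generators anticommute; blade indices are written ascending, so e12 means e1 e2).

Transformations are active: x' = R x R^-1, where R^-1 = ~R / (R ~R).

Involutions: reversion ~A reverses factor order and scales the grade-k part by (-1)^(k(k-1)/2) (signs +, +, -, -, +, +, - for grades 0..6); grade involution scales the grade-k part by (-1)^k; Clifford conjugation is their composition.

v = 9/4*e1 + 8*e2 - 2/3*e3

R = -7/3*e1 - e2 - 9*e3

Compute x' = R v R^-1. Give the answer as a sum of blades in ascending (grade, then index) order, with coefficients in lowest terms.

~R = -7/3*e1 - e2 - 9*e3, and R ~R = -787/9, so R^-1 = ~R / (-787/9).
R v = 29/4 - 197/12*e12 + 785/36*e13 + 218/3*e23
Answer: -5865/3148*e1 - 12331/1574*e2 + 10195/4722*e3


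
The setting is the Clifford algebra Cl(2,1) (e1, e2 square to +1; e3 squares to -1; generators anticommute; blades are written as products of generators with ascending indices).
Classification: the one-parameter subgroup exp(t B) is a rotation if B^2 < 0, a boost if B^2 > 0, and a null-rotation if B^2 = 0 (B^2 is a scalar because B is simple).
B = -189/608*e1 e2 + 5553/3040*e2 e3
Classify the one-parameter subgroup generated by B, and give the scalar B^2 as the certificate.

B^2 term by term: the squares give (-189/608)^2*(e1 e2)^2 + (5553/3040)^2*(e2 e3)^2 = 35721/369664*(-1) + 30835809/9241600*(+1) = 81/25 (each basis 2-blade squares to minus the product of its generators' squares); cross terms between blades sharing an index anticommute and cancel. So B^2 = 81/25.
Answer: boost, certificate B^2 = 81/25. Certificate logic: 81/25 is a conjugation-invariant scalar, so its sign fixes rotation versus boost versus null-rotation outright.


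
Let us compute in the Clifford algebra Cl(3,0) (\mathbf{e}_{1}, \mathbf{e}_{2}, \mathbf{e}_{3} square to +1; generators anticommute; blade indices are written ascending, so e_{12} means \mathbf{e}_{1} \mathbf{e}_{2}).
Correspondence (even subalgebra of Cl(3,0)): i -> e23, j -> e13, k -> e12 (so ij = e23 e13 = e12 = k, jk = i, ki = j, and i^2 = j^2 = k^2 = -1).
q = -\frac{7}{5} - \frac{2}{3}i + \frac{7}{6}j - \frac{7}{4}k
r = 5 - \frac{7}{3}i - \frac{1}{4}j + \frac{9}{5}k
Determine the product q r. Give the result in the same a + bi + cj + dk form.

In blades: q = -\frac{7}{5} - \frac{7}{4} e_{12} + \frac{7}{6} e_{13} - \frac{2}{3} e_{23}, r = 5 + \frac{9}{5} e_{12} - \frac{1}{4} e_{13} - \frac{7}{3} e_{23}.
Distribute q over r term by term (generator squares from the signature, products reordered to ascending indices): (-\frac{7}{5})*r = -7 - \frac{63}{25} e_{12} + \frac{7}{20} e_{13} + \frac{49}{15} e_{23}; (-\frac{7}{4} e_{12})*r = \frac{63}{20} - \frac{35}{4} e_{12} + \frac{49}{12} e_{13} - \frac{7}{16} e_{23}; (\frac{7}{6} e_{13})*r = \frac{7}{24} + \frac{49}{18} e_{12} + \frac{35}{6} e_{13} + \frac{21}{10} e_{23}; (-\frac{2}{3} e_{23})*r = -\frac{14}{9} + \frac{1}{6} e_{12} + \frac{6}{5} e_{13} - \frac{10}{3} e_{23}.
Sum: -\frac{1841}{360} - \frac{7543}{900} e_{12} + \frac{172}{15} e_{13} + \frac{383}{240} e_{23}; translating back through the correspondence:
Answer: -\frac{1841}{360} + \frac{383}{240}i + \frac{172}{15}j - \frac{7543}{900}k


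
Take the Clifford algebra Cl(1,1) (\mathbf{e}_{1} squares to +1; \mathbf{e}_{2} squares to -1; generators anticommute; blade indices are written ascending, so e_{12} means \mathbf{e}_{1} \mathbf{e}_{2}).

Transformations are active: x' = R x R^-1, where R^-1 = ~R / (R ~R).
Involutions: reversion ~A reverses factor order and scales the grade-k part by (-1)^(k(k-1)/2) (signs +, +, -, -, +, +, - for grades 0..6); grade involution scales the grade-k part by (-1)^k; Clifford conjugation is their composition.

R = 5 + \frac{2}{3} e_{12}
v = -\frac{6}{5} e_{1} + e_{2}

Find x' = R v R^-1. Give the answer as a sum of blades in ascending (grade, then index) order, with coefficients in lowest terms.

~R = 5 - \frac{2}{3} e_{12}, and R ~R = \frac{221}{9}, so R^-1 = ~R / (\frac{221}{9}).
R v = -\frac{20}{3} e_{1} + \frac{29}{5} e_{2}
Answer: -\frac{1674}{1105} e_{1} + \frac{301}{221} e_{2}


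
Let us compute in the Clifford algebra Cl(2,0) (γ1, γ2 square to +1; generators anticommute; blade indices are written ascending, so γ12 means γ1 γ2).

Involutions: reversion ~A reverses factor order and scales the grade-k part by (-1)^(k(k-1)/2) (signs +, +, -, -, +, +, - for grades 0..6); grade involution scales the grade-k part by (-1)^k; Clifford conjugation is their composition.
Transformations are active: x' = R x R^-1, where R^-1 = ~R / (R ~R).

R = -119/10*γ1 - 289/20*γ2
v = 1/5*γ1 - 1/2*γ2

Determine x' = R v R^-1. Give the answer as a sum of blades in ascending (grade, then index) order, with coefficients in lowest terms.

~R = -119/10*γ1 - 289/20*γ2, and R ~R = 28033/80, so R^-1 = ~R / (28033/80).
R v = 969/200 + 221/25*γ12
Answer: -1283/2425*γ1 + 487/4850*γ2


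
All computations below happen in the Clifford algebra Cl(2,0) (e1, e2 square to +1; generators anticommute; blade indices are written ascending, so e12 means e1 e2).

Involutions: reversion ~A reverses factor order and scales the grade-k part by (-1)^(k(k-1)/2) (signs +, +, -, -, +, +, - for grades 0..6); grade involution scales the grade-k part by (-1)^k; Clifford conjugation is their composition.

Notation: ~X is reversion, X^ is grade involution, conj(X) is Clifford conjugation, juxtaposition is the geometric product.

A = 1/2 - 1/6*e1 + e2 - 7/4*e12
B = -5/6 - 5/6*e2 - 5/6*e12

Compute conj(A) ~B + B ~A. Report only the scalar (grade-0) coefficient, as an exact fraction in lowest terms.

first term: -25/24 - 55/72*e1 + 5/9*e2 - 85/72*e12
second term: 5/24 + 55/72*e1 - 25/18*e2 - 145/72*e12
Answer: -5/6


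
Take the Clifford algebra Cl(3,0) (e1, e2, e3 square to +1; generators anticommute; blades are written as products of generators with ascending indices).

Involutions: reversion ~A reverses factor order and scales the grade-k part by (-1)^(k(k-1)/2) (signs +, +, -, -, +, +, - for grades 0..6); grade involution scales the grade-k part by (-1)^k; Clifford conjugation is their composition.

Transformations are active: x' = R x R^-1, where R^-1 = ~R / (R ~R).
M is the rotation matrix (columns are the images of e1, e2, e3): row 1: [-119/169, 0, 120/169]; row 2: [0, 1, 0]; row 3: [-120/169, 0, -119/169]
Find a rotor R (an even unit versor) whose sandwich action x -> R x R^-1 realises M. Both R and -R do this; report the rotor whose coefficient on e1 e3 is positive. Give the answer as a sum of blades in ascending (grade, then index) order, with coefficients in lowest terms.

Method: write R = a + b12*e1 e2 + b13*e1 e3 + b23*e2 e3 with a^2 + b12^2 + b13^2 + b23^2 = 1 (so R^-1 = ~R). Expanding the columns R e_j ~R gives tr M = 4a^2 - 1 and, from the antisymmetric part, M21 - M12 = -4a*b12, M13 - M31 = 4a*b13, M32 - M23 = -4a*b23.
Here tr M = -69/169, so a^2 = (1 + tr M)/4 = 25/169 and a = ±5/13. Taking a = 5/13: M21 - M12 = 0, M13 - M31 = 240/169, M32 - M23 = 0, giving b12 = 0, b13 = 12/13, b23 = 0, i.e. R = 5/13 + 12/13*e1 e3.
Its e1 e3 coefficient is already positive.
Answer: 5/13 + 12/13*e1 e3. Note: both R and -R realise this M (trace -69/169); the covering map identifies them, and the e1 e3-coefficient sign is the tie-breaker.


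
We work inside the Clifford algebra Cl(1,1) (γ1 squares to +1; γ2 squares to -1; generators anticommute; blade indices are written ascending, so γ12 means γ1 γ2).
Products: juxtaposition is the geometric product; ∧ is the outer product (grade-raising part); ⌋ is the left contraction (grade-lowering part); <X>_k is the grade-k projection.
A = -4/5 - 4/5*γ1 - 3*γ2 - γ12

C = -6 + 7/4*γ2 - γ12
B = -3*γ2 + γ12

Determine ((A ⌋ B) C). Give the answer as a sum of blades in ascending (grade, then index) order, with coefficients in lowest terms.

step 1: -10 - 3*γ1 + 8/5*γ2 - 4/5*γ12
step 2: 58 + 89/5*γ1 - 241/10*γ2 + 191/20*γ12
Answer: 58 + 89/5*γ1 - 241/10*γ2 + 191/20*γ12


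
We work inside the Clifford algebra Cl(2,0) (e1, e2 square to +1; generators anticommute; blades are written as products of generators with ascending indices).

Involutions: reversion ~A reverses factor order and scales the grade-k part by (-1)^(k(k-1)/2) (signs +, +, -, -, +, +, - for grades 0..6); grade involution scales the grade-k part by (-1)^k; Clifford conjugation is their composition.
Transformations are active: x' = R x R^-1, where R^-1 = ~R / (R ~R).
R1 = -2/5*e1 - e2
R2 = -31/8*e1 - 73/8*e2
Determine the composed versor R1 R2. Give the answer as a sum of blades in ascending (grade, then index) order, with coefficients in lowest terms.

Distribute over the terms of R1 (each basis-blade product reordered to ascending indices, repeated generators contracted through their squares):
(-2/5*e1) R2 = 31/20 + 73/20*e1 e2
(-e2) R2 = 73/8 - 31/8*e1 e2
Summing the partial products and collecting blades:
Answer: 427/40 - 9/40*e1 e2


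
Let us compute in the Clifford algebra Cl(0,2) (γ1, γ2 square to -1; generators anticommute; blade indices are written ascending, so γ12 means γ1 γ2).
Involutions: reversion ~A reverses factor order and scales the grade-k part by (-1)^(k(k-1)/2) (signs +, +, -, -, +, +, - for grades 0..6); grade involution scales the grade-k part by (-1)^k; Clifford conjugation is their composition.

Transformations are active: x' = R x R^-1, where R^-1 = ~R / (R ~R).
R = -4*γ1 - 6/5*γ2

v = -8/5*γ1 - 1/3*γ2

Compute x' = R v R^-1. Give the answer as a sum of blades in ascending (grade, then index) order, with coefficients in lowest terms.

~R = -4*γ1 - 6/5*γ2, and R ~R = -436/25, so R^-1 = ~R / (-436/25).
R v = -34/5 - 44/75*γ12
Answer: -828/545*γ1 - 197/327*γ2


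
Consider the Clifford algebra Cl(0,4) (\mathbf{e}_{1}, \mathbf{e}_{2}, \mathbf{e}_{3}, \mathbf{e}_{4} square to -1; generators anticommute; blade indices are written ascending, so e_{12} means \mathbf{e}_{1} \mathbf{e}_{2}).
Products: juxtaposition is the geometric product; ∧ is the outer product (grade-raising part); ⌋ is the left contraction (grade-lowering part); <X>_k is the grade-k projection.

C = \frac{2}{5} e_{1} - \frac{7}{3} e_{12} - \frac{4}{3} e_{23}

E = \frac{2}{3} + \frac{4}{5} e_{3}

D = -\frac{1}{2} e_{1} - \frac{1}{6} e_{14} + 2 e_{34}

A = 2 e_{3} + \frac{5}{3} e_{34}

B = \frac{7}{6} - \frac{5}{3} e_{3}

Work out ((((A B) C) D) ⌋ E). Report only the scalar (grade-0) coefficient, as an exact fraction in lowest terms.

step 1: \frac{10}{3} + \frac{7}{3} e_{3} - \frac{25}{9} e_{4} + \frac{35}{18} e_{34}
step 2: \frac{4}{3} e_{1} - \frac{28}{9} e_{2} - \frac{70}{9} e_{12} - \frac{14}{15} e_{13} + \frac{10}{9} e_{14} - \frac{40}{9} e_{23} - \frac{70}{27} e_{24} - \frac{49}{9} e_{123} + \frac{175}{27} e_{124} + \frac{7}{9} e_{134} + \frac{100}{27} e_{234} - \frac{245}{54} e_{1234}
step 3: \frac{23}{27} - \frac{14}{9} e_{1} - \frac{745}{162} e_{2} + \frac{91}{270} e_{3} - \frac{1}{3} e_{4} + \frac{574}{81} e_{12} + \frac{20}{9} e_{13} + \frac{28}{15} e_{14} - \frac{2807}{324} e_{23} + \frac{725}{54} e_{24} + \frac{49}{90} e_{34} + \frac{1180}{81} e_{123} + \frac{35}{3} e_{124} + \frac{8}{3} e_{134} - \frac{175}{36} e_{234} - \frac{350}{27} e_{1234}
step 4: \frac{604}{2025} + \frac{92}{135} e_{3}
Answer: \frac{604}{2025}


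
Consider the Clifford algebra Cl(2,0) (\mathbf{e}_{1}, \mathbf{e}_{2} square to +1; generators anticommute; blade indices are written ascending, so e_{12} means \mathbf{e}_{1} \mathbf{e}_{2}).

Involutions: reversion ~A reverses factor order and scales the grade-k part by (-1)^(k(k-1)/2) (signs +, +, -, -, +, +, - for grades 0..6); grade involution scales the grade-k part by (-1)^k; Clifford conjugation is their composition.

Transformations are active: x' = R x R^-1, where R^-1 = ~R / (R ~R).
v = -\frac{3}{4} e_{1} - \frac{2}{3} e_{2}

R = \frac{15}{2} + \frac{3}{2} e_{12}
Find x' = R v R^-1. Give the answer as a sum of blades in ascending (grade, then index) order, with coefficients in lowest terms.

~R = \frac{15}{2} - \frac{3}{2} e_{12}, and R ~R = \frac{117}{2}, so R^-1 = ~R / (\frac{117}{2}).
R v = -\frac{53}{8} e_{1} - \frac{31}{8} e_{2}
Answer: -\frac{37}{39} e_{1} - \frac{17}{52} e_{2}


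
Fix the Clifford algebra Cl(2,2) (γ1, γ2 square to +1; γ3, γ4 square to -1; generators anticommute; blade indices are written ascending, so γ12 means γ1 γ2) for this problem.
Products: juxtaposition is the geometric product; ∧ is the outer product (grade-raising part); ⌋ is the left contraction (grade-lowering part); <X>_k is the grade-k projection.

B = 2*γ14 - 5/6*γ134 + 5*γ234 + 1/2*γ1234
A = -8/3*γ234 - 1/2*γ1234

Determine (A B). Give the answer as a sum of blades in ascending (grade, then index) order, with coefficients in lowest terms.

step 1: 157/12 + 7/6*γ1 + 5/12*γ2 + 20/9*γ12 - γ23 - 16/3*γ123
Answer: 157/12 + 7/6*γ1 + 5/12*γ2 + 20/9*γ12 - γ23 - 16/3*γ123


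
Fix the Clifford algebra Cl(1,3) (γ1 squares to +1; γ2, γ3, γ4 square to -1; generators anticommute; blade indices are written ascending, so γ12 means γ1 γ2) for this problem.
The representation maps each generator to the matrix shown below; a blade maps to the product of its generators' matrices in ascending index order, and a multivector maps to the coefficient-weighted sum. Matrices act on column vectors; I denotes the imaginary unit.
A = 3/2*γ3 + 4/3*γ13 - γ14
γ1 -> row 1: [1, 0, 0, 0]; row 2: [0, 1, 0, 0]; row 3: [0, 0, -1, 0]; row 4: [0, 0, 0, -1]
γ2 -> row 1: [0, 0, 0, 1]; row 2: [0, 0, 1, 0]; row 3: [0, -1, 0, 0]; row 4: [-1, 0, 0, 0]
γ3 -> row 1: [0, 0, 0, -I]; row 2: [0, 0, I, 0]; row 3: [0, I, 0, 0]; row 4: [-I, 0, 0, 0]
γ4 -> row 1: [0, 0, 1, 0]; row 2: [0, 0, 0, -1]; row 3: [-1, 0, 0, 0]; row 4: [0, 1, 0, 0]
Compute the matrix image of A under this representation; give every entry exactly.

Bivector images (products of the table entries): rho(γ13) = rho(γ1)rho(γ3) = row 1: [0, 0, 0, -I]; row 2: [0, 0, I, 0]; row 3: [0, -I, 0, 0]; row 4: [I, 0, 0, 0]; rho(γ14) = rho(γ1)rho(γ4) = row 1: [0, 0, 1, 0]; row 2: [0, 0, 0, -1]; row 3: [1, 0, 0, 0]; row 4: [0, -1, 0, 0].
M = (3/2)*rho(γ3) + (4/3)*rho(γ13) + (-1)*rho(γ14), summed entrywise:
Answer: row 1: [0, 0, -1, -17*I/6]; row 2: [0, 0, 17*I/6, 1]; row 3: [-1, I/6, 0, 0]; row 4: [-I/6, 1, 0, 0]


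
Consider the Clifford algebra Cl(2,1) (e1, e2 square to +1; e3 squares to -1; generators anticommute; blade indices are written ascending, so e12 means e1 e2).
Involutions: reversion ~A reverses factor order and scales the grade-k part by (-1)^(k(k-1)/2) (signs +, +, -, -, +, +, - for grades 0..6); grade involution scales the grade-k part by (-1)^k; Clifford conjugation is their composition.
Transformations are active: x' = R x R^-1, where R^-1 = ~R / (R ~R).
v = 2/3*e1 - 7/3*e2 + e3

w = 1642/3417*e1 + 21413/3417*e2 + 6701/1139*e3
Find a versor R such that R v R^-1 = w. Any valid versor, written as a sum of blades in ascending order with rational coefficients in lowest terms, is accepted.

Equal squares first: v^2 = w^2 = 44/9. Then v + w = 3920/3417*e1 + 4480/1139*e2 + 7840/1139*e3 is a versor taking v to w, provided it is invertible.
Answer: 3920/3417*e1 + 4480/1139*e2 + 7840/1139*e3


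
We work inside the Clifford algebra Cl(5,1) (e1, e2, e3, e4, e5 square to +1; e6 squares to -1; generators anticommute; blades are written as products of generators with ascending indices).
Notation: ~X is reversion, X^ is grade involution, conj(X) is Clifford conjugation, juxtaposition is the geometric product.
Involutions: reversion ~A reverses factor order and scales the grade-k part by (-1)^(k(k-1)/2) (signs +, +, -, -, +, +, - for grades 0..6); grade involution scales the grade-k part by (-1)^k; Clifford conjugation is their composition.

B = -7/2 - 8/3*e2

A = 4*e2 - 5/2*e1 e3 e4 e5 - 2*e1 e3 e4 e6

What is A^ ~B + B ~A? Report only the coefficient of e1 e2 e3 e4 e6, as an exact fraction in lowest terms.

first term: 32/3 + 14*e2 + 35/4*e1 e3 e4 e5 + 7*e1 e3 e4 e6 - 20/3*e1 e2 e3 e4 e5 - 16/3*e1 e2 e3 e4 e6
second term: -32/3 - 14*e2 + 35/4*e1 e3 e4 e5 + 7*e1 e3 e4 e6 - 20/3*e1 e2 e3 e4 e5 - 16/3*e1 e2 e3 e4 e6
Answer: -32/3


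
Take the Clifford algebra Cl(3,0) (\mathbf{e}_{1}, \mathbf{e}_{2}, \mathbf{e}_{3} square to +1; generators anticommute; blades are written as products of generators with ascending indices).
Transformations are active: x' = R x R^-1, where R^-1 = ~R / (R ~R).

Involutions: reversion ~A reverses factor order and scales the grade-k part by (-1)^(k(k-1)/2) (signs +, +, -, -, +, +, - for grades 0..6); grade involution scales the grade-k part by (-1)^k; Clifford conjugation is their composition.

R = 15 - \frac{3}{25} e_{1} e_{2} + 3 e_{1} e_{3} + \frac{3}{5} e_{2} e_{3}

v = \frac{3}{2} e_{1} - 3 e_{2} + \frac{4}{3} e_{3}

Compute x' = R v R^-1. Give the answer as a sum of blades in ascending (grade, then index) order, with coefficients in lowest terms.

~R = 15 + \frac{3}{25} e_{1} e_{2} - 3 e_{1} e_{3} - \frac{3}{5} e_{2} e_{3}, and R ~R = \frac{146484}{625}, so R^-1 = ~R / (\frac{146484}{625}).
R v = \frac{1343}{50} e_{1} - \frac{2201}{50} e_{2} + \frac{173}{10} e_{3} + \frac{487}{50} e_{1} e_{2} e_{3}
Answer: \frac{8089}{4069} e_{1} - \frac{2708}{939} e_{2} + \frac{7089}{8138} e_{3}


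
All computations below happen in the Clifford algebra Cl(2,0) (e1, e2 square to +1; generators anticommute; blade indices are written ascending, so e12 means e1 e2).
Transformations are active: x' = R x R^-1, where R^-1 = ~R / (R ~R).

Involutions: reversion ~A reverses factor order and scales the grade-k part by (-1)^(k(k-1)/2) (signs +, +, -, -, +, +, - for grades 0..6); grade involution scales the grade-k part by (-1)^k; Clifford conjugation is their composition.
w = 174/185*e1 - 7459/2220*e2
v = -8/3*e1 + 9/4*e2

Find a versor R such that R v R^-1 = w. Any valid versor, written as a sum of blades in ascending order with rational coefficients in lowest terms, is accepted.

R = v + w = -958/555*e1 - 616/555*e2 works: the equal norms (1753/144) guarantee its sandwich swaps v into w.
Answer: -958/555*e1 - 616/555*e2


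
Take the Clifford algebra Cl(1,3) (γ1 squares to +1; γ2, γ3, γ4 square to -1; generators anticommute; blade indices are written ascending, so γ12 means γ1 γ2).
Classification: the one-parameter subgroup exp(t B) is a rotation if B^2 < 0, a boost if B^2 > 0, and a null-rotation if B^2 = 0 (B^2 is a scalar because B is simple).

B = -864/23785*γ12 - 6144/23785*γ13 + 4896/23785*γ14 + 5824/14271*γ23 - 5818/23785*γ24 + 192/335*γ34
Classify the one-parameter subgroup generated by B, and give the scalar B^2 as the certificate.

B^2 term by term: the squares give (-864/23785)^2*(γ12)^2 + (-6144/23785)^2*(γ13)^2 + (4896/23785)^2*(γ14)^2 + (5824/14271)^2*(γ23)^2 + (-5818/23785)^2*(γ24)^2 + (192/335)^2*(γ34)^2 = 746496/565726225*(+1) + 37748736/565726225*(+1) + 23970816/565726225*(+1) + 33918976/203661441*(-1) + 33849124/565726225*(-1) + 36864/112225*(-1) = -4/9 (each basis 2-blade squares to minus the product of its generators' squares); cross terms between blades sharing an index anticommute and cancel; the commuting (index-disjoint) pairs give grade-4 terms 2*c*c'*(blade product), which cancel blade by blade — γ1234: -331776/7967975 - 71491584/565726225 + 19009536/113145245 = 0 — confirming B is simple. So B^2 = -4/9.
Answer: rotation, certificate B^2 = -4/9. B^2 = -4/9 is basis-independent, so its sign is the whole story.
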